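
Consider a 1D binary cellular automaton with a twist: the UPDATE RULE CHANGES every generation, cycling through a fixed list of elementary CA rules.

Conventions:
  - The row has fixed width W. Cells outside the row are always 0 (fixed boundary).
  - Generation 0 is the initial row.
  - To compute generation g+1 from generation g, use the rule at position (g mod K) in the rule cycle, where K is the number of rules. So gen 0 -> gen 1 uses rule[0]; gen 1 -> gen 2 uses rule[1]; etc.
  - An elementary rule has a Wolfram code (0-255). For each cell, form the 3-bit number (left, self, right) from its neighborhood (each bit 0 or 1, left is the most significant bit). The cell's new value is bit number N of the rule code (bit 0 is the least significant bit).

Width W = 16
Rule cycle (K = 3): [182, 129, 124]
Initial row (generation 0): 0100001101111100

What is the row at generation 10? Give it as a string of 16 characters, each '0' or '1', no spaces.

Answer: 1100101010010010

Derivation:
Gen 0: 0100001101111100
Gen 1 (rule 182): 1110010010111010
Gen 2 (rule 129): 0100000000010000
Gen 3 (rule 124): 0110000000011000
Gen 4 (rule 182): 1001000000100100
Gen 5 (rule 129): 0000011110000001
Gen 6 (rule 124): 0000010011000001
Gen 7 (rule 182): 0000111100100011
Gen 8 (rule 129): 1110011000001000
Gen 9 (rule 124): 1011011100001100
Gen 10 (rule 182): 1100101010010010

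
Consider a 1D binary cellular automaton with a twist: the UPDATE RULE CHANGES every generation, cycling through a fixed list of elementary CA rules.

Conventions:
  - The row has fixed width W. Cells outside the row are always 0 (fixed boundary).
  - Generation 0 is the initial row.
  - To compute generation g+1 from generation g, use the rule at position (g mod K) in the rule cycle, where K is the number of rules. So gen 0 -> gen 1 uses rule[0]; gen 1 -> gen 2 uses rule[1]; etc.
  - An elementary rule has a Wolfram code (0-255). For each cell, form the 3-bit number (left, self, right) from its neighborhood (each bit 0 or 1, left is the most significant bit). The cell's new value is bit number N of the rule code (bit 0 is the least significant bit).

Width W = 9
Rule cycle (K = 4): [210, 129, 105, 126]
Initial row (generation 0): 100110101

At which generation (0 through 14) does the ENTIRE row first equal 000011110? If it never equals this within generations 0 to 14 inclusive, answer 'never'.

Answer: never

Derivation:
Gen 0: 100110101
Gen 1 (rule 210): 011010000
Gen 2 (rule 129): 000000111
Gen 3 (rule 105): 111110101
Gen 4 (rule 126): 100011111
Gen 5 (rule 210): 010101111
Gen 6 (rule 129): 000000110
Gen 7 (rule 105): 111110110
Gen 8 (rule 126): 100011111
Gen 9 (rule 210): 010101111
Gen 10 (rule 129): 000000110
Gen 11 (rule 105): 111110110
Gen 12 (rule 126): 100011111
Gen 13 (rule 210): 010101111
Gen 14 (rule 129): 000000110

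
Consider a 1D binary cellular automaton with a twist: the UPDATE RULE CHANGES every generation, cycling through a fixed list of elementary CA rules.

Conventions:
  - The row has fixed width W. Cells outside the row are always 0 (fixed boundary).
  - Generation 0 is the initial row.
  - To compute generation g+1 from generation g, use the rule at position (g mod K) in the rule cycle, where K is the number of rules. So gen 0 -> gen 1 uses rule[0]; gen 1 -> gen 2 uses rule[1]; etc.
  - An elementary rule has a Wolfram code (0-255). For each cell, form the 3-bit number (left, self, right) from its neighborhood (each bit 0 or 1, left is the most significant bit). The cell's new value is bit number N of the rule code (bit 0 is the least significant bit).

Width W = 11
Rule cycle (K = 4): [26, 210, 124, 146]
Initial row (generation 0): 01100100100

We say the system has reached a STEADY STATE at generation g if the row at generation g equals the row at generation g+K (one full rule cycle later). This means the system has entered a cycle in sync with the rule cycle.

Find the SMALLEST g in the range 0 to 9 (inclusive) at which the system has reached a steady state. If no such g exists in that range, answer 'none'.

Gen 0: 01100100100
Gen 1 (rule 26): 11011011010
Gen 2 (rule 210): 01001001001
Gen 3 (rule 124): 01101101101
Gen 4 (rule 146): 10000000000
Gen 5 (rule 26): 01000000000
Gen 6 (rule 210): 10100000000
Gen 7 (rule 124): 11110000000
Gen 8 (rule 146): 01101000000
Gen 9 (rule 26): 11000100000
Gen 10 (rule 210): 01101010000
Gen 11 (rule 124): 01111111000
Gen 12 (rule 146): 10111110100
Gen 13 (rule 26): 00100000010

Answer: none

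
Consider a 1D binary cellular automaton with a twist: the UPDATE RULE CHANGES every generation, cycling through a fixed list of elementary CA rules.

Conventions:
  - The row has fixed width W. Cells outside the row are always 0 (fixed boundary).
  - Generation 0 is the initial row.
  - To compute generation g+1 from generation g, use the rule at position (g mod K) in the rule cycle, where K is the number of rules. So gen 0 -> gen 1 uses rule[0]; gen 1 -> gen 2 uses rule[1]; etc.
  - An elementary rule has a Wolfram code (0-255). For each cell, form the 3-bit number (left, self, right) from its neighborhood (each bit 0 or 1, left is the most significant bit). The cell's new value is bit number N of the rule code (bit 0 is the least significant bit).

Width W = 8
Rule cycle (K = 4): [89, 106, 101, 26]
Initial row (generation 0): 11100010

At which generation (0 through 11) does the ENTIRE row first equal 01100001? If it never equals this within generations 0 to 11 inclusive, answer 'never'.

Answer: 4

Derivation:
Gen 0: 11100010
Gen 1 (rule 89): 10111001
Gen 2 (rule 106): 01101010
Gen 3 (rule 101): 00111110
Gen 4 (rule 26): 01100001
Gen 5 (rule 89): 01111100
Gen 6 (rule 106): 11000100
Gen 7 (rule 101): 01010101
Gen 8 (rule 26): 10000000
Gen 9 (rule 89): 01111111
Gen 10 (rule 106): 11000001
Gen 11 (rule 101): 01011101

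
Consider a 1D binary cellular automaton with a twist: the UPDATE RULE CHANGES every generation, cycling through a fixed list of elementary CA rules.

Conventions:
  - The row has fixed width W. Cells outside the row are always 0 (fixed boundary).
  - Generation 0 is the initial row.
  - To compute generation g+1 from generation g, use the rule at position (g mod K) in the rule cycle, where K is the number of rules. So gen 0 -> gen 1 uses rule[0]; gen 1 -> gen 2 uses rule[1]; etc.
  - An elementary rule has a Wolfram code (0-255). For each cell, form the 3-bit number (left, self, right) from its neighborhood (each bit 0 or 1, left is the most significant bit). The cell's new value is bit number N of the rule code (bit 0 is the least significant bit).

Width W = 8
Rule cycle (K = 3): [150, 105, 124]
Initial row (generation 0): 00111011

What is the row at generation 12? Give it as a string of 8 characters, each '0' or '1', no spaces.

Answer: 11110001

Derivation:
Gen 0: 00111011
Gen 1 (rule 150): 01010000
Gen 2 (rule 105): 00100111
Gen 3 (rule 124): 00110101
Gen 4 (rule 150): 01000101
Gen 5 (rule 105): 00010010
Gen 6 (rule 124): 00011011
Gen 7 (rule 150): 00100000
Gen 8 (rule 105): 10001111
Gen 9 (rule 124): 11001001
Gen 10 (rule 150): 00111111
Gen 11 (rule 105): 10100001
Gen 12 (rule 124): 11110001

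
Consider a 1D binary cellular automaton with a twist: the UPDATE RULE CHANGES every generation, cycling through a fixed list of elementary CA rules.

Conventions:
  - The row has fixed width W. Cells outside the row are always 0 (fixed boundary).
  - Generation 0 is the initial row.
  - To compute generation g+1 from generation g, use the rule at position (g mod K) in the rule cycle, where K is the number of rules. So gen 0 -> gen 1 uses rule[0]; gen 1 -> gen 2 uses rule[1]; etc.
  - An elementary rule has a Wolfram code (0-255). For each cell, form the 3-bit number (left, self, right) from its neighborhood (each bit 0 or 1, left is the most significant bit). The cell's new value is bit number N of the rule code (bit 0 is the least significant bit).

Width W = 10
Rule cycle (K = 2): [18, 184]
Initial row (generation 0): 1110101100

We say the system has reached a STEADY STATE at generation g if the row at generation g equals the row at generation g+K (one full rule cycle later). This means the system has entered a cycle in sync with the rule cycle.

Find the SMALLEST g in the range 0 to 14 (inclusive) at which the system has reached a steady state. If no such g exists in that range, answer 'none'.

Answer: 1

Derivation:
Gen 0: 1110101100
Gen 1 (rule 18): 0000000010
Gen 2 (rule 184): 0000000001
Gen 3 (rule 18): 0000000010
Gen 4 (rule 184): 0000000001
Gen 5 (rule 18): 0000000010
Gen 6 (rule 184): 0000000001
Gen 7 (rule 18): 0000000010
Gen 8 (rule 184): 0000000001
Gen 9 (rule 18): 0000000010
Gen 10 (rule 184): 0000000001
Gen 11 (rule 18): 0000000010
Gen 12 (rule 184): 0000000001
Gen 13 (rule 18): 0000000010
Gen 14 (rule 184): 0000000001
Gen 15 (rule 18): 0000000010
Gen 16 (rule 184): 0000000001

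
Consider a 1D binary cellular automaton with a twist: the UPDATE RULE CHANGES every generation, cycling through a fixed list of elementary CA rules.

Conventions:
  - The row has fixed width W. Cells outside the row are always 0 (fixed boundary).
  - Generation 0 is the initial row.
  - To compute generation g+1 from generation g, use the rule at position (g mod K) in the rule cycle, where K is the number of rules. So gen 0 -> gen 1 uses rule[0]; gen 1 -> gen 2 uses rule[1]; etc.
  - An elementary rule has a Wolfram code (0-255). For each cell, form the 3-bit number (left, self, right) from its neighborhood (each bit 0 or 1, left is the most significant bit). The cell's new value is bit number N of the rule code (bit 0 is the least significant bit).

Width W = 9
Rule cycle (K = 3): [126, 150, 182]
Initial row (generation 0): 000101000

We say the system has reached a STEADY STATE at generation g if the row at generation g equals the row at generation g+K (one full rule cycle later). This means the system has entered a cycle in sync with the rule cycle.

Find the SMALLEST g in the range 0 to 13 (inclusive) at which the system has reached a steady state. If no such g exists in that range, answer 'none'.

Answer: 3

Derivation:
Gen 0: 000101000
Gen 1 (rule 126): 001111100
Gen 2 (rule 150): 010111010
Gen 3 (rule 182): 111010111
Gen 4 (rule 126): 101111101
Gen 5 (rule 150): 100111001
Gen 6 (rule 182): 111010111
Gen 7 (rule 126): 101111101
Gen 8 (rule 150): 100111001
Gen 9 (rule 182): 111010111
Gen 10 (rule 126): 101111101
Gen 11 (rule 150): 100111001
Gen 12 (rule 182): 111010111
Gen 13 (rule 126): 101111101
Gen 14 (rule 150): 100111001
Gen 15 (rule 182): 111010111
Gen 16 (rule 126): 101111101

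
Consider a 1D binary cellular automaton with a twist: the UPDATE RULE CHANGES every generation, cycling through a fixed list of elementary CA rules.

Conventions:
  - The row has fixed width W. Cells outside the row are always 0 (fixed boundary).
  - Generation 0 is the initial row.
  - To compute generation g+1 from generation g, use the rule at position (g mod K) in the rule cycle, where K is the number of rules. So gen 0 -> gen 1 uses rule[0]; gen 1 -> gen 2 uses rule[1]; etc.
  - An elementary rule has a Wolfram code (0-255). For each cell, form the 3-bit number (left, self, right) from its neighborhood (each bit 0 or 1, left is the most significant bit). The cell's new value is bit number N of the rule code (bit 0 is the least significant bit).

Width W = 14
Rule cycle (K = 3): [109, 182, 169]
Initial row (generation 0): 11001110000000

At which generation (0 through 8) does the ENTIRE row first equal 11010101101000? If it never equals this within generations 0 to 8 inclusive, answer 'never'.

Gen 0: 11001110000000
Gen 1 (rule 109): 11001010111111
Gen 2 (rule 182): 00111111011110
Gen 3 (rule 169): 10111110111100
Gen 4 (rule 109): 11100011100101
Gen 5 (rule 182): 01010101011111
Gen 6 (rule 169): 00101010111110
Gen 7 (rule 109): 10111111100010
Gen 8 (rule 182): 11011111010111

Answer: never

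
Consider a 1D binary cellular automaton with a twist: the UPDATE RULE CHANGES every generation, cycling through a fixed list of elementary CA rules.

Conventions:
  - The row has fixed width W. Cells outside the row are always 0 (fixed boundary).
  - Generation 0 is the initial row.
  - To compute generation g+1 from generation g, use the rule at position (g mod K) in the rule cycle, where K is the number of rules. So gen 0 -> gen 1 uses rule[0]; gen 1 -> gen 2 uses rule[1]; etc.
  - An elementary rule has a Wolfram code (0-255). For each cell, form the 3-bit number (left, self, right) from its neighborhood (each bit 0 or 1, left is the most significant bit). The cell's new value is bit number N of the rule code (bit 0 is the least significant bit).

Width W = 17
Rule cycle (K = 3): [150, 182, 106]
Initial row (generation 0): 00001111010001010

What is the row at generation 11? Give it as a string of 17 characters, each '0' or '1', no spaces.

Answer: 11100111110010011

Derivation:
Gen 0: 00001111010001010
Gen 1 (rule 150): 00010110011011011
Gen 2 (rule 182): 00111001100100100
Gen 3 (rule 106): 01101011101001000
Gen 4 (rule 150): 10001001001111100
Gen 5 (rule 182): 11011111110111010
Gen 6 (rule 106): 11110000011101100
Gen 7 (rule 150): 01101000101000010
Gen 8 (rule 182): 10011101111100111
Gen 9 (rule 106): 00110111000101101
Gen 10 (rule 150): 01000010101100001
Gen 11 (rule 182): 11100111110010011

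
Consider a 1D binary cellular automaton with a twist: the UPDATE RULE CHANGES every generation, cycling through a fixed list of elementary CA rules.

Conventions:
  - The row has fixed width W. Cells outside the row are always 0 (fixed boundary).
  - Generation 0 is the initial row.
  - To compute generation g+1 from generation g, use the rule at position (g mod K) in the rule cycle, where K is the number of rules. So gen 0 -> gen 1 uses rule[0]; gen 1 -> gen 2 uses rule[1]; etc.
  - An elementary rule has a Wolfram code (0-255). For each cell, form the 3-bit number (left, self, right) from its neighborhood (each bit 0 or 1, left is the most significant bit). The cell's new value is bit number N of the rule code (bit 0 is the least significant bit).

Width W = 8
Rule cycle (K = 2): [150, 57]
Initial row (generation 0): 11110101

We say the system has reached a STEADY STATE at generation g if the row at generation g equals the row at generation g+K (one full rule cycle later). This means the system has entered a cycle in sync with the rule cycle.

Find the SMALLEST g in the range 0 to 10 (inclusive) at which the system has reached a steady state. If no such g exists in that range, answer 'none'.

Answer: none

Derivation:
Gen 0: 11110101
Gen 1 (rule 150): 01100101
Gen 2 (rule 57): 01010010
Gen 3 (rule 150): 11011111
Gen 4 (rule 57): 10110000
Gen 5 (rule 150): 10001000
Gen 6 (rule 57): 01100111
Gen 7 (rule 150): 10011010
Gen 8 (rule 57): 01010101
Gen 9 (rule 150): 11010101
Gen 10 (rule 57): 10101010
Gen 11 (rule 150): 10101011
Gen 12 (rule 57): 01010110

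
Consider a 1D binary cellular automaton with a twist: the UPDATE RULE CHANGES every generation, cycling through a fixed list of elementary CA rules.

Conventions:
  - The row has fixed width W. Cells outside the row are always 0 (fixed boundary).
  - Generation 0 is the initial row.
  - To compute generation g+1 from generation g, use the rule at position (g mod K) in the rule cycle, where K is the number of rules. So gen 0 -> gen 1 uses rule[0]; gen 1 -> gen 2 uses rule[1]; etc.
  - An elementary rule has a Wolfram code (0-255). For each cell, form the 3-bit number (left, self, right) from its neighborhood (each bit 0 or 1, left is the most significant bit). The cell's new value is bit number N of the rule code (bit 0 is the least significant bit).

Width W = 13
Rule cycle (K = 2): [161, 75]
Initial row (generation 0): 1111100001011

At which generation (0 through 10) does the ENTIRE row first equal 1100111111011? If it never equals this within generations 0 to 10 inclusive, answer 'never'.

Answer: never

Derivation:
Gen 0: 1111100001011
Gen 1 (rule 161): 0111001100100
Gen 2 (rule 75): 1101011101001
Gen 3 (rule 161): 0010101010000
Gen 4 (rule 75): 1100000000111
Gen 5 (rule 161): 0001111110010
Gen 6 (rule 75): 1111000010100
Gen 7 (rule 161): 0110011001001
Gen 8 (rule 75): 1110111010010
Gen 9 (rule 161): 0101010100000
Gen 10 (rule 75): 1000000001111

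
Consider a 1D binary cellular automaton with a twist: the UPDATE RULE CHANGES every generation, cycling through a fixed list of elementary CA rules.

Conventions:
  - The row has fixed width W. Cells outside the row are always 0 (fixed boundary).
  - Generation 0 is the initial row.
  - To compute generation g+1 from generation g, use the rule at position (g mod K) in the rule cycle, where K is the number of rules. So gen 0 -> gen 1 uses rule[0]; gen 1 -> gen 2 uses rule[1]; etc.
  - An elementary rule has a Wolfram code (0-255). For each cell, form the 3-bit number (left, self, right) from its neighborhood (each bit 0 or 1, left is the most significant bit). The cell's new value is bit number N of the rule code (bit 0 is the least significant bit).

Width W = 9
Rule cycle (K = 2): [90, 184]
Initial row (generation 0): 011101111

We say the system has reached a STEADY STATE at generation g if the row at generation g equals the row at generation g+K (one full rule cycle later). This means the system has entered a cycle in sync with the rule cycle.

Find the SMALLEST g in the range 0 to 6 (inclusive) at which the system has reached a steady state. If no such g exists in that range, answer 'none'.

Gen 0: 011101111
Gen 1 (rule 90): 110101001
Gen 2 (rule 184): 101010100
Gen 3 (rule 90): 000000010
Gen 4 (rule 184): 000000001
Gen 5 (rule 90): 000000010
Gen 6 (rule 184): 000000001
Gen 7 (rule 90): 000000010
Gen 8 (rule 184): 000000001

Answer: 3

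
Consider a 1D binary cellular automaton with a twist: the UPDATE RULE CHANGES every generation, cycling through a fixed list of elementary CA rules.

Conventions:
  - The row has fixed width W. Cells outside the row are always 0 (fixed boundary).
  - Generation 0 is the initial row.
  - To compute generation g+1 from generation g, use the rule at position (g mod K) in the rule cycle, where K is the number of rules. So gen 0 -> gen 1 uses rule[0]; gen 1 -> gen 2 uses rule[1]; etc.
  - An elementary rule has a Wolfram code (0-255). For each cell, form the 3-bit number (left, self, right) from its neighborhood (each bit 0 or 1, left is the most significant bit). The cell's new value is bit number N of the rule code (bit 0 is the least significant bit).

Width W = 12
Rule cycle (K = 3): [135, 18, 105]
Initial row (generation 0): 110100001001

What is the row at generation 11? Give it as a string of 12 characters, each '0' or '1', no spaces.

Answer: 000000010000

Derivation:
Gen 0: 110100001001
Gen 1 (rule 135): 000101111011
Gen 2 (rule 18): 001000000000
Gen 3 (rule 105): 100011111111
Gen 4 (rule 135): 101101111110
Gen 5 (rule 18): 000000000001
Gen 6 (rule 105): 111111111100
Gen 7 (rule 135): 011111111001
Gen 8 (rule 18): 100000000110
Gen 9 (rule 105): 001111110110
Gen 10 (rule 135): 110111100000
Gen 11 (rule 18): 000000010000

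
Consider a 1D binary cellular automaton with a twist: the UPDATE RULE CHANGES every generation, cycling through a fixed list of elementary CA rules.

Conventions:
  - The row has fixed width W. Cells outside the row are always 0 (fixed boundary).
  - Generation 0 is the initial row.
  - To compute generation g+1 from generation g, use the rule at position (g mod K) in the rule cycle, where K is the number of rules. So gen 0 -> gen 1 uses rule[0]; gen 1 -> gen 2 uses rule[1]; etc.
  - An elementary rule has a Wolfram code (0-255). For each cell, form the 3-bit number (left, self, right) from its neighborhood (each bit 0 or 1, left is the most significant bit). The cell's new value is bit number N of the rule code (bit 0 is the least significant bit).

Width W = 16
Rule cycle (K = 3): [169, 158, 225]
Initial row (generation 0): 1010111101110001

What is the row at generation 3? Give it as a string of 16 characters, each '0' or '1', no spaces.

Answer: 0110110001101110

Derivation:
Gen 0: 1010111101110001
Gen 1 (rule 169): 0101111011100100
Gen 2 (rule 158): 1101110011011110
Gen 3 (rule 225): 0110110001101110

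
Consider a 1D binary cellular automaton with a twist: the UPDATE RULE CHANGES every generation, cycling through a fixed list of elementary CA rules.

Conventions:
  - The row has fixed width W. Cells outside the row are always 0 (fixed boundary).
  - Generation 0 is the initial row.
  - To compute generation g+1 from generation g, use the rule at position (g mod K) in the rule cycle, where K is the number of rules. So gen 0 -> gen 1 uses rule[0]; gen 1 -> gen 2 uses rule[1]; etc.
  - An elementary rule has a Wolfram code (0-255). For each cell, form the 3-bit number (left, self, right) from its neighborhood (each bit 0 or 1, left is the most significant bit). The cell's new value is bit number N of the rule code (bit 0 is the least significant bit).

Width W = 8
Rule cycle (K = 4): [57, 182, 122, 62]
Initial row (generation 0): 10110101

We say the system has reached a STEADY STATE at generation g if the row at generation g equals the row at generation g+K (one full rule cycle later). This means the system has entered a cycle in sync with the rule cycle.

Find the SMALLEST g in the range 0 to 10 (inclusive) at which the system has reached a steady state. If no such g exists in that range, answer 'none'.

Gen 0: 10110101
Gen 1 (rule 57): 01101010
Gen 2 (rule 182): 10011111
Gen 3 (rule 122): 01110001
Gen 4 (rule 62): 11001011
Gen 5 (rule 57): 10100110
Gen 6 (rule 182): 11111001
Gen 7 (rule 122): 10001110
Gen 8 (rule 62): 11011001
Gen 9 (rule 57): 10110100
Gen 10 (rule 182): 11001110
Gen 11 (rule 122): 11111011
Gen 12 (rule 62): 10000110
Gen 13 (rule 57): 01110101
Gen 14 (rule 182): 10101111

Answer: none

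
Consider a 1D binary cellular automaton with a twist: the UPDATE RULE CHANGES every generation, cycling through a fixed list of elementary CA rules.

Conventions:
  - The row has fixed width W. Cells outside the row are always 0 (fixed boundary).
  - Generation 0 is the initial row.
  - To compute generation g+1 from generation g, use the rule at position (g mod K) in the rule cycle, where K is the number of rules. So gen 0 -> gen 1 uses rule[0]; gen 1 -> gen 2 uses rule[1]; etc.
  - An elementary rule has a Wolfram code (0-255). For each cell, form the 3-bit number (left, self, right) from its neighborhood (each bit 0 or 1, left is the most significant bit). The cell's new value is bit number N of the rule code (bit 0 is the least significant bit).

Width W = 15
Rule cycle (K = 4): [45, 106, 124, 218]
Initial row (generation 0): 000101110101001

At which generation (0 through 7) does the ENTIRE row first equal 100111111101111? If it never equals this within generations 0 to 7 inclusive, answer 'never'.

Answer: 3

Derivation:
Gen 0: 000101110101001
Gen 1 (rule 45): 110111001111001
Gen 2 (rule 106): 111101011001010
Gen 3 (rule 124): 100111111101111
Gen 4 (rule 218): 011111111101111
Gen 5 (rule 45): 010000000011000
Gen 6 (rule 106): 100000000111000
Gen 7 (rule 124): 110000000101100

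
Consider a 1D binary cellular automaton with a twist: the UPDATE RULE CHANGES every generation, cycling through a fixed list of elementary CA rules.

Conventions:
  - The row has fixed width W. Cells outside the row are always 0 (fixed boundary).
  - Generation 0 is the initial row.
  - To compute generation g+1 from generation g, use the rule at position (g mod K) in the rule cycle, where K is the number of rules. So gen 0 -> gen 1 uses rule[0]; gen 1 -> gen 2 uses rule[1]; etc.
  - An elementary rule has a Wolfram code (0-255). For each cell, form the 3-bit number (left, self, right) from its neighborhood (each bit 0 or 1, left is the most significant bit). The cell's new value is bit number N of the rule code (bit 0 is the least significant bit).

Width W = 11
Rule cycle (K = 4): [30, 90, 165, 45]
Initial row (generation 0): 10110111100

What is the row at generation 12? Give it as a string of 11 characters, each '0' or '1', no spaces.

Gen 0: 10110111100
Gen 1 (rule 30): 10100100010
Gen 2 (rule 90): 00011010101
Gen 3 (rule 165): 11000111111
Gen 4 (rule 45): 10010100000
Gen 5 (rule 30): 11110110000
Gen 6 (rule 90): 10010111000
Gen 7 (rule 165): 10011010011
Gen 8 (rule 45): 10010110010
Gen 9 (rule 30): 11110101111
Gen 10 (rule 90): 10010001001
Gen 11 (rule 165): 10010101001
Gen 12 (rule 45): 10011111001

Answer: 10011111001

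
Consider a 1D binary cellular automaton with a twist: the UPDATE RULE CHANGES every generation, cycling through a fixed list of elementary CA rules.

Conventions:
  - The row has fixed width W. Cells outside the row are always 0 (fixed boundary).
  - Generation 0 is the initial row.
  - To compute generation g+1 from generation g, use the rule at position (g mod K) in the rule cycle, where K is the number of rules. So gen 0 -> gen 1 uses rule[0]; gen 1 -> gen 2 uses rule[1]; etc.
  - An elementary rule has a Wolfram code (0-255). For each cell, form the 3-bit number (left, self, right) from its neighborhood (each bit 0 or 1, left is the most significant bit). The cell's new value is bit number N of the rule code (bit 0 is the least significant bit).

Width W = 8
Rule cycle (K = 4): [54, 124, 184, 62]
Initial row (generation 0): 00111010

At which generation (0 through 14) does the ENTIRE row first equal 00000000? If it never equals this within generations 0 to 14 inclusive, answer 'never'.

Gen 0: 00111010
Gen 1 (rule 54): 01000111
Gen 2 (rule 124): 01100101
Gen 3 (rule 184): 01010010
Gen 4 (rule 62): 11111111
Gen 5 (rule 54): 00000000
Gen 6 (rule 124): 00000000
Gen 7 (rule 184): 00000000
Gen 8 (rule 62): 00000000
Gen 9 (rule 54): 00000000
Gen 10 (rule 124): 00000000
Gen 11 (rule 184): 00000000
Gen 12 (rule 62): 00000000
Gen 13 (rule 54): 00000000
Gen 14 (rule 124): 00000000

Answer: 5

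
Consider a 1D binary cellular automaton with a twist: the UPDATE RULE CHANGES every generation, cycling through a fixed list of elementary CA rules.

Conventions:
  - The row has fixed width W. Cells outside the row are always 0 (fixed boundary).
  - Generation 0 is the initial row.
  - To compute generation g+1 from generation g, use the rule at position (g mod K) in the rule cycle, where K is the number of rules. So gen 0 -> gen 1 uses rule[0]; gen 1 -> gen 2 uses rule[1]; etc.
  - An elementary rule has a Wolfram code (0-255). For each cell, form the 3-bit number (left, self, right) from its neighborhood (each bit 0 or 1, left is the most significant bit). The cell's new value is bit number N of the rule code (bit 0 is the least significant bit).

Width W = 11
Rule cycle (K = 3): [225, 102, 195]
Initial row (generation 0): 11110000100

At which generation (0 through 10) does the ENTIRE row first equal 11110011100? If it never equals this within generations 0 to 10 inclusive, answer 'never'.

Answer: never

Derivation:
Gen 0: 11110000100
Gen 1 (rule 225): 01110110001
Gen 2 (rule 102): 10011010011
Gen 3 (rule 195): 00101000101
Gen 4 (rule 225): 10010010010
Gen 5 (rule 102): 10110110110
Gen 6 (rule 195): 00010010010
Gen 7 (rule 225): 11000000000
Gen 8 (rule 102): 01000000000
Gen 9 (rule 195): 10011111111
Gen 10 (rule 225): 00001111111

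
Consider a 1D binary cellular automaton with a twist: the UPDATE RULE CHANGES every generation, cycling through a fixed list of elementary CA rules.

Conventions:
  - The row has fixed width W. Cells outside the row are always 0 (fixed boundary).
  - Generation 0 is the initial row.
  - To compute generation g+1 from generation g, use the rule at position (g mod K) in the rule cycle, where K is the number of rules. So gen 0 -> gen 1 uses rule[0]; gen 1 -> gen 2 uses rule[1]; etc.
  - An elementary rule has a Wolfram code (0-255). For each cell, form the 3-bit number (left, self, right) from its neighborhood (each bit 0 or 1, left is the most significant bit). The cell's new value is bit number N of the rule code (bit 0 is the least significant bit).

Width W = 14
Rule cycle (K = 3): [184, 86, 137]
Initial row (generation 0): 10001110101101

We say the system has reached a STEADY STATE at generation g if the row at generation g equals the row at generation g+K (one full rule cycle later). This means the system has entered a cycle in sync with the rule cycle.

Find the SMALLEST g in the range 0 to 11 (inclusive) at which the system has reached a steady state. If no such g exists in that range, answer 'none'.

Answer: none

Derivation:
Gen 0: 10001110101101
Gen 1 (rule 184): 01001101011010
Gen 2 (rule 86): 11110101001011
Gen 3 (rule 137): 11100000000010
Gen 4 (rule 184): 11010000000001
Gen 5 (rule 86): 01011000000011
Gen 6 (rule 137): 00010011111010
Gen 7 (rule 184): 00001011110101
Gen 8 (rule 86): 00011000010101
Gen 9 (rule 137): 11010011000000
Gen 10 (rule 184): 10101010100000
Gen 11 (rule 86): 10101010110000
Gen 12 (rule 137): 00000000100111
Gen 13 (rule 184): 00000000010110
Gen 14 (rule 86): 00000000110011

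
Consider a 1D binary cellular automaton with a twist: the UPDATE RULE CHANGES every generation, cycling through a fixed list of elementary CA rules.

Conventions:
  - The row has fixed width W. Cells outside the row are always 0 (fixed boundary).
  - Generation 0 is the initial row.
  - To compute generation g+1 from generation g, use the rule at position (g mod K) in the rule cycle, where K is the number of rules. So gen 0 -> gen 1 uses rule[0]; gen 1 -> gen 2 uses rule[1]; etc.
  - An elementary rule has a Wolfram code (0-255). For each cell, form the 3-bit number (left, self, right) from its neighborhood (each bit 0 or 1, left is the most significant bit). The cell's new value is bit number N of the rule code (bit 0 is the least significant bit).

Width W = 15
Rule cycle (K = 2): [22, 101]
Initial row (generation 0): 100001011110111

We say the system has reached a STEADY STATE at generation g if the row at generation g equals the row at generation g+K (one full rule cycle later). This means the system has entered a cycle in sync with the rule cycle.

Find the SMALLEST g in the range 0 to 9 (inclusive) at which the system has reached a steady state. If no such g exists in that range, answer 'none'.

Gen 0: 100001011110111
Gen 1 (rule 22): 110011000000000
Gen 2 (rule 101): 010001011111111
Gen 3 (rule 22): 111011000000000
Gen 4 (rule 101): 001101011111111
Gen 5 (rule 22): 010001000000000
Gen 6 (rule 101): 010101011111111
Gen 7 (rule 22): 110101000000000
Gen 8 (rule 101): 011111011111111
Gen 9 (rule 22): 100000000000000
Gen 10 (rule 101): 101111111111111
Gen 11 (rule 22): 100000000000000

Answer: 9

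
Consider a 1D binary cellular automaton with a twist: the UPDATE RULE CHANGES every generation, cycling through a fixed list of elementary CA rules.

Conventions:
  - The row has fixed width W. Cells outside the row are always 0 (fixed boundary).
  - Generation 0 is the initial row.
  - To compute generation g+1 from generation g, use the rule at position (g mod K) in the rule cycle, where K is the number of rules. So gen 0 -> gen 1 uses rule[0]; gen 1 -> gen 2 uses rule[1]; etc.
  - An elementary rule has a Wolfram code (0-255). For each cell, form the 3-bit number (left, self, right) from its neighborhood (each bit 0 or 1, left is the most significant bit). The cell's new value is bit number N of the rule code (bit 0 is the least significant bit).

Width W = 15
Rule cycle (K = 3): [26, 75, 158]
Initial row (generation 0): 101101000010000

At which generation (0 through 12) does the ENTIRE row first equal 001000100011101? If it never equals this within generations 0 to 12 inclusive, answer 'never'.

Gen 0: 101101000010000
Gen 1 (rule 26): 001000100101000
Gen 2 (rule 75): 110011001000011
Gen 3 (rule 158): 101110111100110
Gen 4 (rule 26): 001000100011101
Gen 5 (rule 75): 110011001110100
Gen 6 (rule 158): 101110111100110
Gen 7 (rule 26): 001000100011101
Gen 8 (rule 75): 110011001110100
Gen 9 (rule 158): 101110111100110
Gen 10 (rule 26): 001000100011101
Gen 11 (rule 75): 110011001110100
Gen 12 (rule 158): 101110111100110

Answer: 4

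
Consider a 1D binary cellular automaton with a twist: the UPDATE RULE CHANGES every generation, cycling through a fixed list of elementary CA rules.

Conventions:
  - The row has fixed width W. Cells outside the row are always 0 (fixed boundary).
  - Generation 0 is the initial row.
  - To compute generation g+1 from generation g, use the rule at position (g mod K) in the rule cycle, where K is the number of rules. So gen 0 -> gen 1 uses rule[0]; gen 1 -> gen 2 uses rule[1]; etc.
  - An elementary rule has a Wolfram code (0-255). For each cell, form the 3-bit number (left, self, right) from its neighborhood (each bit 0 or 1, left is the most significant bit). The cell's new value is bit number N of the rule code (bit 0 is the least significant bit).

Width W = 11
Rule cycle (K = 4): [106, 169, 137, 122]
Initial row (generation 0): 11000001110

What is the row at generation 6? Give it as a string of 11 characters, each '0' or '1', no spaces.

Answer: 00100110001

Derivation:
Gen 0: 11000001110
Gen 1 (rule 106): 11000011010
Gen 2 (rule 169): 10011010100
Gen 3 (rule 137): 00010000001
Gen 4 (rule 122): 00101000010
Gen 5 (rule 106): 01010000100
Gen 6 (rule 169): 00100110001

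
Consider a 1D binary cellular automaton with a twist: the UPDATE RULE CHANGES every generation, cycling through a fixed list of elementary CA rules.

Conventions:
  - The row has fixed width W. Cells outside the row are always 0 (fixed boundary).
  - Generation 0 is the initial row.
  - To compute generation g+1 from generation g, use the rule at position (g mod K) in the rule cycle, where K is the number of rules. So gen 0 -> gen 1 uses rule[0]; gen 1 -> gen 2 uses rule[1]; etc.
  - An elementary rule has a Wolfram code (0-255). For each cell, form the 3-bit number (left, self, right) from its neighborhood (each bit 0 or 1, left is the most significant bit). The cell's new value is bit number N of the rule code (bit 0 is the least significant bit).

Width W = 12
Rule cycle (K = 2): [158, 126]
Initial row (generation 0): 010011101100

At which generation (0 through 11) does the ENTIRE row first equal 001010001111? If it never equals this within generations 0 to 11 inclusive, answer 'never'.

Gen 0: 010011101100
Gen 1 (rule 158): 111111001010
Gen 2 (rule 126): 100001111111
Gen 3 (rule 158): 110011111110
Gen 4 (rule 126): 111110000011
Gen 5 (rule 158): 111101000110
Gen 6 (rule 126): 100111101111
Gen 7 (rule 158): 111111001110
Gen 8 (rule 126): 100001111011
Gen 9 (rule 158): 110011110010
Gen 10 (rule 126): 111110011111
Gen 11 (rule 158): 111101111110

Answer: never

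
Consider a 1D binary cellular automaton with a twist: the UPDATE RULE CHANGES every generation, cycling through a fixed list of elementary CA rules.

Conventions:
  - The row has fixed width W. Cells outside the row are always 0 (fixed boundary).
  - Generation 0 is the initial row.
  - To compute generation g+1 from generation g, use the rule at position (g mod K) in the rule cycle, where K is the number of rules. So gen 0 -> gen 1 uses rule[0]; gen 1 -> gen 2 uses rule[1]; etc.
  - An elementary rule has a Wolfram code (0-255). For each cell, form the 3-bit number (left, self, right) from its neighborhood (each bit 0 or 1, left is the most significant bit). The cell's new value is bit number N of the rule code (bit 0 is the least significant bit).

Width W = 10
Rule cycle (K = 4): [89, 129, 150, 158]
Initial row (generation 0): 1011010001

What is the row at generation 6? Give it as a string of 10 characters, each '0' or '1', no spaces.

Answer: 1100100010

Derivation:
Gen 0: 1011010001
Gen 1 (rule 89): 0011001100
Gen 2 (rule 129): 1000000001
Gen 3 (rule 150): 1100000011
Gen 4 (rule 158): 1010000110
Gen 5 (rule 89): 0001110111
Gen 6 (rule 129): 1100100010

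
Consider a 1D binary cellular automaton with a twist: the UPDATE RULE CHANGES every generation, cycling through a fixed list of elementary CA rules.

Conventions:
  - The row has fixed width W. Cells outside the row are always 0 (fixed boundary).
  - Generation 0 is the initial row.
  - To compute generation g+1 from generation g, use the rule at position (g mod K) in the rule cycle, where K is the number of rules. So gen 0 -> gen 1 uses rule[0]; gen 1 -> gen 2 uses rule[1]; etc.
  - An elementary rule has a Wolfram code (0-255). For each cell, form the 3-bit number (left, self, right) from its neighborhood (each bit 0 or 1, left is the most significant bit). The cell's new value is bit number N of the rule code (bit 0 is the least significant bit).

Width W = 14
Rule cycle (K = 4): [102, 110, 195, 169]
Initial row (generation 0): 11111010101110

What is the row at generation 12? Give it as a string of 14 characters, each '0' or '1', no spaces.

Gen 0: 11111010101110
Gen 1 (rule 102): 00001111110010
Gen 2 (rule 110): 00011000010110
Gen 3 (rule 195): 11101011100010
Gen 4 (rule 169): 11010111001000
Gen 5 (rule 102): 01111001011000
Gen 6 (rule 110): 11001011111000
Gen 7 (rule 195): 01010001111011
Gen 8 (rule 169): 00100101110110
Gen 9 (rule 102): 01101110011010
Gen 10 (rule 110): 11111010111110
Gen 11 (rule 195): 01111000011110
Gen 12 (rule 169): 01110011011100

Answer: 01110011011100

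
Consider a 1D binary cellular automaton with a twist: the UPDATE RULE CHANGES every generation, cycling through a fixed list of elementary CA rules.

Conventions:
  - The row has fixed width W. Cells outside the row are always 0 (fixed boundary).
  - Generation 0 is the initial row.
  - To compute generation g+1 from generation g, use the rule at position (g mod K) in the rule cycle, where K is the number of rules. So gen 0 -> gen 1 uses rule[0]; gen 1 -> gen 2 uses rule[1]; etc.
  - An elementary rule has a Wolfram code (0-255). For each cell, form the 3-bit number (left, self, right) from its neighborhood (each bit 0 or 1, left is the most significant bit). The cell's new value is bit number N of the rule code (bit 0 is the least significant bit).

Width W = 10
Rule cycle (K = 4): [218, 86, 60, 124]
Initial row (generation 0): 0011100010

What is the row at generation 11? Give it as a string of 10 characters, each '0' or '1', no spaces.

Gen 0: 0011100010
Gen 1 (rule 218): 0111110101
Gen 2 (rule 86): 1000010101
Gen 3 (rule 60): 1100011111
Gen 4 (rule 124): 1110010001
Gen 5 (rule 218): 1111101010
Gen 6 (rule 86): 0000101011
Gen 7 (rule 60): 0000111110
Gen 8 (rule 124): 0000100011
Gen 9 (rule 218): 0001010111
Gen 10 (rule 86): 0011010001
Gen 11 (rule 60): 0010111001

Answer: 0010111001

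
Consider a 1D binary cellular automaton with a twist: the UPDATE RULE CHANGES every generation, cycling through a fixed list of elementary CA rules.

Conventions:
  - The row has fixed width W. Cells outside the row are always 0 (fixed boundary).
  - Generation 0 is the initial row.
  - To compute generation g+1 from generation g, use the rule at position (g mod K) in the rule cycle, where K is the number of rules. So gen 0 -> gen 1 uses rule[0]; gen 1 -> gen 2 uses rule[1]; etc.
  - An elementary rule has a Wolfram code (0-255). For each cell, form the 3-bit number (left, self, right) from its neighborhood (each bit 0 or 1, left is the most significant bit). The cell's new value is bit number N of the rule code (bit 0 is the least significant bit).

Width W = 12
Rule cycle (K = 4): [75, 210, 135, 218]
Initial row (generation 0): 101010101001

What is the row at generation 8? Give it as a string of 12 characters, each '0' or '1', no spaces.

Gen 0: 101010101001
Gen 1 (rule 75): 000000000010
Gen 2 (rule 210): 000000000101
Gen 3 (rule 135): 111111111101
Gen 4 (rule 218): 111111111100
Gen 5 (rule 75): 100000000101
Gen 6 (rule 210): 010000001000
Gen 7 (rule 135): 110111111011
Gen 8 (rule 218): 110111111011

Answer: 110111111011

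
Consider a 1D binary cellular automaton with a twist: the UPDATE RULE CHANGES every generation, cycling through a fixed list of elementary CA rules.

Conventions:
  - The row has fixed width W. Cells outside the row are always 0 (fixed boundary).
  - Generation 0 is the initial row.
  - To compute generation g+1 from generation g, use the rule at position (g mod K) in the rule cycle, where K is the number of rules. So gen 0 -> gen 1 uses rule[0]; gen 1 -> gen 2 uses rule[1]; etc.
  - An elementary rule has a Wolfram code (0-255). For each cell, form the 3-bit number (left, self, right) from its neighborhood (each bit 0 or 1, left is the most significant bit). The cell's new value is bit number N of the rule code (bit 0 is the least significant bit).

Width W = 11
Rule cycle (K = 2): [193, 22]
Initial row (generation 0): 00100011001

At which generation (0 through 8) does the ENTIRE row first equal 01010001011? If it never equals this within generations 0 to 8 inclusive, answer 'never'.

Answer: never

Derivation:
Gen 0: 00100011001
Gen 1 (rule 193): 10001001000
Gen 2 (rule 22): 11011111100
Gen 3 (rule 193): 01001111101
Gen 4 (rule 22): 11110000001
Gen 5 (rule 193): 01110111100
Gen 6 (rule 22): 10000000010
Gen 7 (rule 193): 00111111000
Gen 8 (rule 22): 01000000100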